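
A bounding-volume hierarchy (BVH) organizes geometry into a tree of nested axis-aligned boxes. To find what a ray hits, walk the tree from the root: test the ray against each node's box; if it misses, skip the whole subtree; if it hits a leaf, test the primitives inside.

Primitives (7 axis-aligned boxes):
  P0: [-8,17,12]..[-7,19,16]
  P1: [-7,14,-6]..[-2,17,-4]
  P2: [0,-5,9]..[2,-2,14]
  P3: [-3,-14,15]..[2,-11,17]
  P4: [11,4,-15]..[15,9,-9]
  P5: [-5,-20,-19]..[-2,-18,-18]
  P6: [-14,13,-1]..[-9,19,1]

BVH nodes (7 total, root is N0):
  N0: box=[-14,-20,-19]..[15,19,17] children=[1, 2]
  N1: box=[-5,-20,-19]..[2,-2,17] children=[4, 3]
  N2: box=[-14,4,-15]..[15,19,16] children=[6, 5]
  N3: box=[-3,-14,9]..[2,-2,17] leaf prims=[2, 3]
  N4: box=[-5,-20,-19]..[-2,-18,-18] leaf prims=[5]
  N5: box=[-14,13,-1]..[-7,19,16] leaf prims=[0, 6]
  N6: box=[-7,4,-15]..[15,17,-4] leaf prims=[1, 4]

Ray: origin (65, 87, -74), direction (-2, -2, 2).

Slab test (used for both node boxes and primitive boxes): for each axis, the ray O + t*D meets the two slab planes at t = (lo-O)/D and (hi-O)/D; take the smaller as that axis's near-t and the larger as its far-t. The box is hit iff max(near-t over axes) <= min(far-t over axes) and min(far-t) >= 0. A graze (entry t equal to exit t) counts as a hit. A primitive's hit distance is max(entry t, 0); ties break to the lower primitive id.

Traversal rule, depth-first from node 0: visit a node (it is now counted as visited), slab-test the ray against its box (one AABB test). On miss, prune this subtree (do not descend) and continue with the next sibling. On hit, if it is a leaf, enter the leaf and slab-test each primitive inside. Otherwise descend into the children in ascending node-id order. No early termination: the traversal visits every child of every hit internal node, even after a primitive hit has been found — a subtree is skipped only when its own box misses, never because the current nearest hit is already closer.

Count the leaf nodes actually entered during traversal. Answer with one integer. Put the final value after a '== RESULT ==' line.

Trace the traversal:
N0 x:[25,79/2] y:[34,107/2] z:[55/2,91/2] -> hit [34,79/2], descend [1, 2]
  N1 x:[63/2,35] y:[89/2,107/2] z:[55/2,91/2] -> miss, prune
  N2 x:[25,79/2] y:[34,83/2] z:[59/2,45] -> hit [34,79/2], descend [5, 6]
    N5 x:[36,79/2] y:[34,37] z:[73/2,45] -> hit [73/2,37] leaf, test {P0(miss), P6@t=37}
    N6 x:[25,36] y:[35,83/2] z:[59/2,35] -> hit [35,35] leaf, test {P1@t=35, P4(miss)}

Visited [0, 1, 2, 5, 6]. Tests: 5 box, 2 leaf. Nearest: P1.

== RESULT ==
2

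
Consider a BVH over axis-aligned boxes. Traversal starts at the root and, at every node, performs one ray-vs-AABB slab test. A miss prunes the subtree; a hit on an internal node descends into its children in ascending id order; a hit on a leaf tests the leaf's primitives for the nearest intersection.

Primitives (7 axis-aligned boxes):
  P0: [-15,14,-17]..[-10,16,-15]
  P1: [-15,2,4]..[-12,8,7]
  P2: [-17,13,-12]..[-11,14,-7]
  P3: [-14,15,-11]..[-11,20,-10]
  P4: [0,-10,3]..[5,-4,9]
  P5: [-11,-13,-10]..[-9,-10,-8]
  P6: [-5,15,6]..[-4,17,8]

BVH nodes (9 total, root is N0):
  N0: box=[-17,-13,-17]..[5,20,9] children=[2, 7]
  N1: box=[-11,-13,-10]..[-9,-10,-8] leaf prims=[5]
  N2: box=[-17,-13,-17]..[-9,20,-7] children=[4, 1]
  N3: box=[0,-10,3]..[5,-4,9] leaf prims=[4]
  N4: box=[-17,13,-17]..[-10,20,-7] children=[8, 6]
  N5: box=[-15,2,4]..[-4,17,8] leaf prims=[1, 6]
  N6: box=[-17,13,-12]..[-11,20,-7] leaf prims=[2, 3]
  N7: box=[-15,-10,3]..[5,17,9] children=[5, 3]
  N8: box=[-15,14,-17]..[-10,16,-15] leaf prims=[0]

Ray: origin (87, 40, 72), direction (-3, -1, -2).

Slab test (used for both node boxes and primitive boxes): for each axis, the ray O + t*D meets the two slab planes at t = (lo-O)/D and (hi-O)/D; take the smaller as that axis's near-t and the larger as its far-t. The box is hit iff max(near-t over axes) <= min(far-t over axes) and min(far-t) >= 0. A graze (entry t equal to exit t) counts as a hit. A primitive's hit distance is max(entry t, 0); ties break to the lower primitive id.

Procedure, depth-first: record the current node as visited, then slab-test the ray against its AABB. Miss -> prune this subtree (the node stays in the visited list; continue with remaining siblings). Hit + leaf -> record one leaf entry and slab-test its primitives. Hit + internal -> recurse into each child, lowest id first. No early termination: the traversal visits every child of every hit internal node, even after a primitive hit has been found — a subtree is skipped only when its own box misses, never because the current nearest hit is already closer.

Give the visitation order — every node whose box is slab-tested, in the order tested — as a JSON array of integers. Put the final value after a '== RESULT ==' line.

Trace the traversal:
N0 x:[82/3,104/3] y:[20,53] z:[63/2,89/2] -> hit [63/2,104/3], descend [2, 7]
  N2 x:[32,104/3] y:[20,53] z:[79/2,89/2] -> miss, prune
  N7 x:[82/3,34] y:[23,50] z:[63/2,69/2] -> hit [63/2,34], descend [3, 5]
    N3 x:[82/3,29] y:[44,50] z:[63/2,69/2] -> miss, prune
    N5 x:[91/3,34] y:[23,38] z:[32,34] -> hit [32,34] leaf, test {P1@t=33, P6(miss)}

Summary -> nodes [0, 2, 7, 3, 5]; box-tests=5; leaf-entries=1; first=P1

== RESULT ==
[0, 2, 7, 3, 5]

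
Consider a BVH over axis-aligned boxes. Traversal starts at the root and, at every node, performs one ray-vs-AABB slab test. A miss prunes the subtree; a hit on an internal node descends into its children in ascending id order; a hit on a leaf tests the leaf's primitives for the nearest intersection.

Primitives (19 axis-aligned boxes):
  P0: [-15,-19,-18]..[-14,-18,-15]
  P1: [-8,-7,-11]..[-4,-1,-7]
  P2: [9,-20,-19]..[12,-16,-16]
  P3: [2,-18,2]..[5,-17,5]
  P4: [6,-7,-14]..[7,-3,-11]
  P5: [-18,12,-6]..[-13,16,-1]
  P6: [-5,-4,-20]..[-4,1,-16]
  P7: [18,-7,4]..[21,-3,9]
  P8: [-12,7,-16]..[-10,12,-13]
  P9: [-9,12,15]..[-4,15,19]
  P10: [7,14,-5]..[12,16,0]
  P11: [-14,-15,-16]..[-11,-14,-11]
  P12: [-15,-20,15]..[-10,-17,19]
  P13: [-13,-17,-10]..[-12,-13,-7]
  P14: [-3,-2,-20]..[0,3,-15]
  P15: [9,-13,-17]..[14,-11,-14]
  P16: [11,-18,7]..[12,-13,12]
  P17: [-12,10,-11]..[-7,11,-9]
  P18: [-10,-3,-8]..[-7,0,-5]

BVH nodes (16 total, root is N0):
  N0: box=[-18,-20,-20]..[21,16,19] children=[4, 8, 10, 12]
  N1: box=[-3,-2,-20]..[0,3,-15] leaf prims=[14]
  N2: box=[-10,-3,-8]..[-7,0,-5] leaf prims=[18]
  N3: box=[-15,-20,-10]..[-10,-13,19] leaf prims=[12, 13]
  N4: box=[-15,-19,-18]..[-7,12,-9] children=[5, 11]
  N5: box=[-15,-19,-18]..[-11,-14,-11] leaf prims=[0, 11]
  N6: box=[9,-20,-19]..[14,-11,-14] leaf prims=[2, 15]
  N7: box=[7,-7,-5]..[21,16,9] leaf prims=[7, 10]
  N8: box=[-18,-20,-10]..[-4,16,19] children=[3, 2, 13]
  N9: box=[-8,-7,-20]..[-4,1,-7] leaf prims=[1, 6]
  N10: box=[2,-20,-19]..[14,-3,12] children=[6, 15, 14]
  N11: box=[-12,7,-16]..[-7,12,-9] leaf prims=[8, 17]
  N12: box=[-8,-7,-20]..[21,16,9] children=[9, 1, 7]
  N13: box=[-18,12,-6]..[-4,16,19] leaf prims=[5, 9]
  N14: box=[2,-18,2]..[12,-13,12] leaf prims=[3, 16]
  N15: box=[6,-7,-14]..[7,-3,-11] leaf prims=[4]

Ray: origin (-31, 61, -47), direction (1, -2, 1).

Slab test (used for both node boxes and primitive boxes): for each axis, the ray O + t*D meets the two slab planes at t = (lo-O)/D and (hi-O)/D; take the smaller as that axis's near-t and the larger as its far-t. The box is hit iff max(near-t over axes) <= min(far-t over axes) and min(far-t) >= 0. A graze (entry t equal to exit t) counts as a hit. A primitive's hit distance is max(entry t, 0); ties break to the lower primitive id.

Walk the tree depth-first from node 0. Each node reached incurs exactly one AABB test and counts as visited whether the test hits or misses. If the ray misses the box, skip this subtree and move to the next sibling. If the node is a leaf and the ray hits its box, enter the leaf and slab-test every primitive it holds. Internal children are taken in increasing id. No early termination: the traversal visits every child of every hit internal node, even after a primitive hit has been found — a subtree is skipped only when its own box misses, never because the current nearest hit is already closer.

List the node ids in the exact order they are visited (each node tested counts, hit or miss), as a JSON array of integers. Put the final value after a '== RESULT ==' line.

Walk:
N0 x:[13,52] y:[45/2,81/2] z:[27,66] -> hit [27,81/2], descend [4, 8, 10, 12]
  N4 x:[16,24] y:[49/2,40] z:[29,38] -> miss, prune
  N8 x:[13,27] y:[45/2,81/2] z:[37,66] -> miss, prune
  N10 x:[33,45] y:[32,81/2] z:[28,59] -> hit [33,81/2], descend [6, 14, 15]
    N6 x:[40,45] y:[36,81/2] z:[28,33] -> miss, prune
    N14 x:[33,43] y:[37,79/2] z:[49,59] -> miss, prune
    N15 x:[37,38] y:[32,34] z:[33,36] -> miss, prune
  N12 x:[23,52] y:[45/2,34] z:[27,56] -> hit [27,34], descend [1, 7, 9]
    N1 x:[28,31] y:[29,63/2] z:[27,32] -> hit [29,31] leaf, test {P14@t=29}
    N7 x:[38,52] y:[45/2,34] z:[42,56] -> miss, prune
    N9 x:[23,27] y:[30,34] z:[27,40] -> miss, prune

Visited [0, 4, 8, 10, 6, 14, 15, 12, 1, 7, 9]. Tests: 11 box, 1 leaf. Nearest: P14.

== RESULT ==
[0, 4, 8, 10, 6, 14, 15, 12, 1, 7, 9]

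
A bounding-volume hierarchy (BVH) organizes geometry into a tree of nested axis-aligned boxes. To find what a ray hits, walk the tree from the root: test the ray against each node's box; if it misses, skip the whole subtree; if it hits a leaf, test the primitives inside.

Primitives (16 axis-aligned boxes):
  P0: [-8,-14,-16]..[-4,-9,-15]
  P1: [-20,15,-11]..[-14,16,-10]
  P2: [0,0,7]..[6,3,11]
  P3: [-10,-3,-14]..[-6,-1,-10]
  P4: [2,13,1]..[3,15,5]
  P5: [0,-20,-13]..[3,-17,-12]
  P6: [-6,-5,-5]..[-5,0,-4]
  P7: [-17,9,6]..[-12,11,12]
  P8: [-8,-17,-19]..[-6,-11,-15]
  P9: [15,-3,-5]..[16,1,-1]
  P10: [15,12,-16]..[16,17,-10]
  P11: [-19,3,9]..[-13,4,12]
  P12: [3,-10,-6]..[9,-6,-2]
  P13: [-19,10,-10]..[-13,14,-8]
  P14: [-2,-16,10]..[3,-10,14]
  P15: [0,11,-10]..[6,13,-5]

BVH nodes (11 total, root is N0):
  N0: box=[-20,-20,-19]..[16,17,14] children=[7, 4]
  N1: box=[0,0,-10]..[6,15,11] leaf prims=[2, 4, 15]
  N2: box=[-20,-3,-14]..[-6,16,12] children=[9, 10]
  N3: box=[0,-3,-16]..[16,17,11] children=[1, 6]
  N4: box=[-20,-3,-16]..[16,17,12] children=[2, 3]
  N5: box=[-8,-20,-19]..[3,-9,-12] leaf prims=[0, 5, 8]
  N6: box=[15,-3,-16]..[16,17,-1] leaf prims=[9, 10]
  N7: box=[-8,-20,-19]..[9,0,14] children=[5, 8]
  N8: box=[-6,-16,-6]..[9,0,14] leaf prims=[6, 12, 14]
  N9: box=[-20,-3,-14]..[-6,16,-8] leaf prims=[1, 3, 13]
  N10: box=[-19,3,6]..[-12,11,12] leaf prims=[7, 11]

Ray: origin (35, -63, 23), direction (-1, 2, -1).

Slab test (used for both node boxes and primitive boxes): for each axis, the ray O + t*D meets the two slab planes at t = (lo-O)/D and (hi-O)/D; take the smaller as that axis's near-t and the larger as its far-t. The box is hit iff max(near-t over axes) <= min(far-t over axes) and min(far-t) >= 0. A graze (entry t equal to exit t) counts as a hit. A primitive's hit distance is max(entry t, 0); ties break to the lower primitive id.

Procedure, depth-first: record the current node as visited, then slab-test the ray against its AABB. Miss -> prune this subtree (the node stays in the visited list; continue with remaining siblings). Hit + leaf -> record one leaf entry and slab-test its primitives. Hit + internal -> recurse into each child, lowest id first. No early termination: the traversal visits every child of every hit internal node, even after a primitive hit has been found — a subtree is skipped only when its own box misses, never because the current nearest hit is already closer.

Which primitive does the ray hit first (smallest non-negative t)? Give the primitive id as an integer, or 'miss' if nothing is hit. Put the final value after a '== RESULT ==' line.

Trace the traversal:
N0 x:[19,55] y:[43/2,40] z:[9,42] -> hit [43/2,40], descend [4, 7]
  N4 x:[19,55] y:[30,40] z:[11,39] -> hit [30,39], descend [2, 3]
    N2 x:[41,55] y:[30,79/2] z:[11,37] -> miss, prune
    N3 x:[19,35] y:[30,40] z:[12,39] -> hit [30,35], descend [1, 6]
      N1 x:[29,35] y:[63/2,39] z:[12,33] -> hit [63/2,33] leaf, test {P2(miss), P4(miss), P15(miss)}
      N6 x:[19,20] y:[30,40] z:[24,39] -> miss, prune
  N7 x:[26,43] y:[43/2,63/2] z:[9,42] -> hit [26,63/2], descend [5, 8]
    N5 x:[32,43] y:[43/2,27] z:[35,42] -> miss, prune
    N8 x:[26,41] y:[47/2,63/2] z:[9,29] -> hit [26,29] leaf, test {P6(miss), P12@t=53/2, P14(miss)}

Summary -> nodes [0, 4, 2, 3, 1, 6, 7, 5, 8]; box-tests=9; leaf-entries=2; first=P12

== RESULT ==
12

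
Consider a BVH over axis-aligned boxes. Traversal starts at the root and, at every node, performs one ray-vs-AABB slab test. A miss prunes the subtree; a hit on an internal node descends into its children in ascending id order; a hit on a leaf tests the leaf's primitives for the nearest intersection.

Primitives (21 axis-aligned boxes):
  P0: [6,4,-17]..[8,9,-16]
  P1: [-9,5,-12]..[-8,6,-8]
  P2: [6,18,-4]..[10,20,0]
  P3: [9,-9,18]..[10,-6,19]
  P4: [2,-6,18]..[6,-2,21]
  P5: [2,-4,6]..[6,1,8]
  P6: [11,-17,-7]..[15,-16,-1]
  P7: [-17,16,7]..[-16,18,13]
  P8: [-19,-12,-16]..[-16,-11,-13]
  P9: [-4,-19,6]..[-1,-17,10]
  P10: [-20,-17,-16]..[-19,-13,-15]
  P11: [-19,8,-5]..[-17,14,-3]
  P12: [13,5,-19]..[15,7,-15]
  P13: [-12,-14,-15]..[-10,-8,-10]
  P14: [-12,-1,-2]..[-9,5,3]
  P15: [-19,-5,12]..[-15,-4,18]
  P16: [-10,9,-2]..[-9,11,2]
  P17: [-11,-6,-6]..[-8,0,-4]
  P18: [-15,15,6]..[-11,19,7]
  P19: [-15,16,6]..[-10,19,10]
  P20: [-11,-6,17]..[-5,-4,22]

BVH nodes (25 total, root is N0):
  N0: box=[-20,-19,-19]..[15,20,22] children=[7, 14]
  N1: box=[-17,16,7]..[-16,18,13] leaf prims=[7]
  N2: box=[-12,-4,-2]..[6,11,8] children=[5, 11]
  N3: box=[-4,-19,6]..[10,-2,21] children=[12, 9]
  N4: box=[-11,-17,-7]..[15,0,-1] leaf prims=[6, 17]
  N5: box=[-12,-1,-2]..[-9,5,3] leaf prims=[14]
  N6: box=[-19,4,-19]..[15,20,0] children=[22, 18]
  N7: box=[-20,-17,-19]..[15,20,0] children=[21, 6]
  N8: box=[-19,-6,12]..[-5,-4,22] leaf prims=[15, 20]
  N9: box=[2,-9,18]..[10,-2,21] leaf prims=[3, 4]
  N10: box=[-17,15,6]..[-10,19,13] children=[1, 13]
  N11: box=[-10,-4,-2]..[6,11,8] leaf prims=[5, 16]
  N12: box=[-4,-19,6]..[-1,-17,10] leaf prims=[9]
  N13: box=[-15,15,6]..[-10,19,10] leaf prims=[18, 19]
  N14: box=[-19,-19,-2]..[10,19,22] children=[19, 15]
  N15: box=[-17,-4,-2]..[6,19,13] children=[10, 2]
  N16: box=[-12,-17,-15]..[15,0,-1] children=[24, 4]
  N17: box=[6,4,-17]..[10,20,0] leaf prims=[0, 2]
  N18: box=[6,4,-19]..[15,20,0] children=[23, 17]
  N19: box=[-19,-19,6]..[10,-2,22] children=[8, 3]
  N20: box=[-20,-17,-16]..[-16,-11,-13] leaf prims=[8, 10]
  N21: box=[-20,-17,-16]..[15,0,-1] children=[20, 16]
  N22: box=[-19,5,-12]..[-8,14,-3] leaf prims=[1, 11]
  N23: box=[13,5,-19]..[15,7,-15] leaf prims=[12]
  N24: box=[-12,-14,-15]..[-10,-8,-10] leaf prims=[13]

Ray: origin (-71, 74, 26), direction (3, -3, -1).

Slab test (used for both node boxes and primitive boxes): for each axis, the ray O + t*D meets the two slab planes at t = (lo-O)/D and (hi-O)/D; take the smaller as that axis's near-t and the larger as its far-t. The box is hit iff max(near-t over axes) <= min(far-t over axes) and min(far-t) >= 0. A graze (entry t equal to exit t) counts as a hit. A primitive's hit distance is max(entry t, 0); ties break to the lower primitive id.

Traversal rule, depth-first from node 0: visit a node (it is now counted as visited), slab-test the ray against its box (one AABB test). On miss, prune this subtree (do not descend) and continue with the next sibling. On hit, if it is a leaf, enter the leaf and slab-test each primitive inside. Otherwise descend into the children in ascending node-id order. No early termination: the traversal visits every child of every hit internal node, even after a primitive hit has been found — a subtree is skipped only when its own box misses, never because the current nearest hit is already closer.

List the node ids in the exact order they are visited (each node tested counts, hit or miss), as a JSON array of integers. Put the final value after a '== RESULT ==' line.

Traverse from the root:
N0 x:[17,86/3] y:[18,31] z:[4,45] -> hit [18,86/3], descend [7, 14]
  N7 x:[17,86/3] y:[18,91/3] z:[26,45] -> hit [26,86/3], descend [6, 21]
    N6 x:[52/3,86/3] y:[18,70/3] z:[26,45] -> miss, prune
    N21 x:[17,86/3] y:[74/3,91/3] z:[27,42] -> hit [27,86/3], descend [16, 20]
      N16 x:[59/3,86/3] y:[74/3,91/3] z:[27,41] -> hit [27,86/3], descend [4, 24]
        N4 x:[20,86/3] y:[74/3,91/3] z:[27,33] -> hit [27,86/3] leaf, test {P6(miss), P17(miss)}
        N24 x:[59/3,61/3] y:[82/3,88/3] z:[36,41] -> miss, prune
      N20 x:[17,55/3] y:[85/3,91/3] z:[39,42] -> miss, prune
  N14 x:[52/3,27] y:[55/3,31] z:[4,28] -> hit [55/3,27], descend [15, 19]
    N15 x:[18,77/3] y:[55/3,26] z:[13,28] -> hit [55/3,77/3], descend [2, 10]
      N2 x:[59/3,77/3] y:[21,26] z:[18,28] -> hit [21,77/3], descend [5, 11]
        N5 x:[59/3,62/3] y:[23,25] z:[23,28] -> miss, prune
        N11 x:[61/3,77/3] y:[21,26] z:[18,28] -> hit [21,77/3] leaf, test {P5(miss), P16(miss)}
      N10 x:[18,61/3] y:[55/3,59/3] z:[13,20] -> hit [55/3,59/3], descend [1, 13]
        N1 x:[18,55/3] y:[56/3,58/3] z:[13,19] -> miss, prune
        N13 x:[56/3,61/3] y:[55/3,59/3] z:[16,20] -> hit [56/3,59/3] leaf, test {P18@t=19, P19@t=56/3}
    N19 x:[52/3,27] y:[76/3,31] z:[4,20] -> miss, prune

17 AABB tests over nodes [0, 7, 6, 21, 16, 4, 24, 20, 14, 15, 2, 5, 11, 10, 1, 13, 19]; 3 leaves entered; closest P19.

== RESULT ==
[0, 7, 6, 21, 16, 4, 24, 20, 14, 15, 2, 5, 11, 10, 1, 13, 19]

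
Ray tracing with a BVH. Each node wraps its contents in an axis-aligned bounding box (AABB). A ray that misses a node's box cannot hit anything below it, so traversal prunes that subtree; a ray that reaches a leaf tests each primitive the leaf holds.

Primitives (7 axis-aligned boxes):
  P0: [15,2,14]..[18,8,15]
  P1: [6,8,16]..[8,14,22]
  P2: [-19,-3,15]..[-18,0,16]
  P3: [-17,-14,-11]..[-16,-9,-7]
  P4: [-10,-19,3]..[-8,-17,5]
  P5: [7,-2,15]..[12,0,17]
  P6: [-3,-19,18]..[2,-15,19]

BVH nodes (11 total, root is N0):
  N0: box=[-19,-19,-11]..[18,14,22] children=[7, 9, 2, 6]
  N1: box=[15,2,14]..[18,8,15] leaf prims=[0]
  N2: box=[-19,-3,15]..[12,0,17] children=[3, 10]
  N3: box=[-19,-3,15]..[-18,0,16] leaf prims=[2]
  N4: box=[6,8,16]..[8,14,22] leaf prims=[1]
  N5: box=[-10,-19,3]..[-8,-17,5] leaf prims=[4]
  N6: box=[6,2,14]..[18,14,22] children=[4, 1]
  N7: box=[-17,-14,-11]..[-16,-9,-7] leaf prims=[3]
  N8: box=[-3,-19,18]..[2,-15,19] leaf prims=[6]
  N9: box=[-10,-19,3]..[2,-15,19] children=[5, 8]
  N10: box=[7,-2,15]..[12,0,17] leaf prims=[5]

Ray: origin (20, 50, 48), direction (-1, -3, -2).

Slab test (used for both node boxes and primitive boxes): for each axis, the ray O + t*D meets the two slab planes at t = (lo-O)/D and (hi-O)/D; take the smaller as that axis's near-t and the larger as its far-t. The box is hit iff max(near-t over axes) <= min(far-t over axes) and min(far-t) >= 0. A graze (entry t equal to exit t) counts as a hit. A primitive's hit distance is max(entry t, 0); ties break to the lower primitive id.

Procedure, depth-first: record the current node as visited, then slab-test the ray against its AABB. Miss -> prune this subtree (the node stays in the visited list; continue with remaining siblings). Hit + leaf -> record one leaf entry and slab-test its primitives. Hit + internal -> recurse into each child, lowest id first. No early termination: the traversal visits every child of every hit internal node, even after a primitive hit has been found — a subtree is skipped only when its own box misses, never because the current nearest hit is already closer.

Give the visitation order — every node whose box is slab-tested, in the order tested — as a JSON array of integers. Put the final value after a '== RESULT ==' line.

Traverse from the root:
N0 x:[2,39] y:[12,23] z:[13,59/2] -> hit [13,23], descend [2, 6, 7, 9]
  N2 x:[8,39] y:[50/3,53/3] z:[31/2,33/2] -> miss, prune
  N6 x:[2,14] y:[12,16] z:[13,17] -> hit [13,14], descend [1, 4]
    N1 x:[2,5] y:[14,16] z:[33/2,17] -> miss, prune
    N4 x:[12,14] y:[12,14] z:[13,16] -> hit [13,14] leaf, test {P1@t=13}
  N7 x:[36,37] y:[59/3,64/3] z:[55/2,59/2] -> miss, prune
  N9 x:[18,30] y:[65/3,23] z:[29/2,45/2] -> hit [65/3,45/2], descend [5, 8]
    N5 x:[28,30] y:[67/3,23] z:[43/2,45/2] -> miss, prune
    N8 x:[18,23] y:[65/3,23] z:[29/2,15] -> miss, prune

Visited [0, 2, 6, 1, 4, 7, 9, 5, 8]. Tests: 9 box, 1 leaf. Nearest: P1.

== RESULT ==
[0, 2, 6, 1, 4, 7, 9, 5, 8]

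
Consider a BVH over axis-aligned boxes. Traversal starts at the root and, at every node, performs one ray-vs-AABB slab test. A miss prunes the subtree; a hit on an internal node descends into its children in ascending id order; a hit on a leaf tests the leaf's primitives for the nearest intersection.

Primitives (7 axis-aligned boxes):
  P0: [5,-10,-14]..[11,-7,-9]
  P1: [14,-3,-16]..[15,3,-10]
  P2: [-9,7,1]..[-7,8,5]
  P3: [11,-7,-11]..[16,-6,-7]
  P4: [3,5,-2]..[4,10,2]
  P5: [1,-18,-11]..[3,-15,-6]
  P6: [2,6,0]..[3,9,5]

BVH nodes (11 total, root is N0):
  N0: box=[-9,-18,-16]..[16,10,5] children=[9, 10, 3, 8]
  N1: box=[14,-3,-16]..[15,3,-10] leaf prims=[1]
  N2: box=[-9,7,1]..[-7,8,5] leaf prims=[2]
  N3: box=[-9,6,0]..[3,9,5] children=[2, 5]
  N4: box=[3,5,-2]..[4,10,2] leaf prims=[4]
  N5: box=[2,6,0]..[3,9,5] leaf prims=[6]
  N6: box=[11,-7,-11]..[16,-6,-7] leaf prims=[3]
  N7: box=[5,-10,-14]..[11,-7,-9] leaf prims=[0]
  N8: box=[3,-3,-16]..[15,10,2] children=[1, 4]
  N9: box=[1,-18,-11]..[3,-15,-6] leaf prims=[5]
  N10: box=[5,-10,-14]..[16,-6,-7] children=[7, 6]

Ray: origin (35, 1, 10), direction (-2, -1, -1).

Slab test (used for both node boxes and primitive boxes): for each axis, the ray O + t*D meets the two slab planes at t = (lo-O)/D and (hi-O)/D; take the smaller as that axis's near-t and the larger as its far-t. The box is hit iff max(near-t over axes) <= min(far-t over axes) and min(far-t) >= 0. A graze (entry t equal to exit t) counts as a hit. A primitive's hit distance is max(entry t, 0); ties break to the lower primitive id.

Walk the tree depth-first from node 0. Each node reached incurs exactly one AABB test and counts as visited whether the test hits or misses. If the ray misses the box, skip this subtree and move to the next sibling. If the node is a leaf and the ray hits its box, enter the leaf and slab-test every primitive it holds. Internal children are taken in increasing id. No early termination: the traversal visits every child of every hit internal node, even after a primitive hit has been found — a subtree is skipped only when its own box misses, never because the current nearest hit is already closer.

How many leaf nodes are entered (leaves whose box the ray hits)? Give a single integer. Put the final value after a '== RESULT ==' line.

Traverse from the root:
N0 x:[19/2,22] y:[-9,19] z:[5,26] -> hit [19/2,19], descend [3, 8, 9, 10]
  N3 x:[16,22] y:[-8,-5] z:[5,10] -> miss, prune
  N8 x:[10,16] y:[-9,4] z:[8,26] -> miss, prune
  N9 x:[16,17] y:[16,19] z:[16,21] -> hit [16,17] leaf, test {P5@t=16}
  N10 x:[19/2,15] y:[7,11] z:[17,24] -> miss, prune

Visited [0, 3, 8, 9, 10]. Tests: 5 box, 1 leaf. Nearest: P5.

== RESULT ==
1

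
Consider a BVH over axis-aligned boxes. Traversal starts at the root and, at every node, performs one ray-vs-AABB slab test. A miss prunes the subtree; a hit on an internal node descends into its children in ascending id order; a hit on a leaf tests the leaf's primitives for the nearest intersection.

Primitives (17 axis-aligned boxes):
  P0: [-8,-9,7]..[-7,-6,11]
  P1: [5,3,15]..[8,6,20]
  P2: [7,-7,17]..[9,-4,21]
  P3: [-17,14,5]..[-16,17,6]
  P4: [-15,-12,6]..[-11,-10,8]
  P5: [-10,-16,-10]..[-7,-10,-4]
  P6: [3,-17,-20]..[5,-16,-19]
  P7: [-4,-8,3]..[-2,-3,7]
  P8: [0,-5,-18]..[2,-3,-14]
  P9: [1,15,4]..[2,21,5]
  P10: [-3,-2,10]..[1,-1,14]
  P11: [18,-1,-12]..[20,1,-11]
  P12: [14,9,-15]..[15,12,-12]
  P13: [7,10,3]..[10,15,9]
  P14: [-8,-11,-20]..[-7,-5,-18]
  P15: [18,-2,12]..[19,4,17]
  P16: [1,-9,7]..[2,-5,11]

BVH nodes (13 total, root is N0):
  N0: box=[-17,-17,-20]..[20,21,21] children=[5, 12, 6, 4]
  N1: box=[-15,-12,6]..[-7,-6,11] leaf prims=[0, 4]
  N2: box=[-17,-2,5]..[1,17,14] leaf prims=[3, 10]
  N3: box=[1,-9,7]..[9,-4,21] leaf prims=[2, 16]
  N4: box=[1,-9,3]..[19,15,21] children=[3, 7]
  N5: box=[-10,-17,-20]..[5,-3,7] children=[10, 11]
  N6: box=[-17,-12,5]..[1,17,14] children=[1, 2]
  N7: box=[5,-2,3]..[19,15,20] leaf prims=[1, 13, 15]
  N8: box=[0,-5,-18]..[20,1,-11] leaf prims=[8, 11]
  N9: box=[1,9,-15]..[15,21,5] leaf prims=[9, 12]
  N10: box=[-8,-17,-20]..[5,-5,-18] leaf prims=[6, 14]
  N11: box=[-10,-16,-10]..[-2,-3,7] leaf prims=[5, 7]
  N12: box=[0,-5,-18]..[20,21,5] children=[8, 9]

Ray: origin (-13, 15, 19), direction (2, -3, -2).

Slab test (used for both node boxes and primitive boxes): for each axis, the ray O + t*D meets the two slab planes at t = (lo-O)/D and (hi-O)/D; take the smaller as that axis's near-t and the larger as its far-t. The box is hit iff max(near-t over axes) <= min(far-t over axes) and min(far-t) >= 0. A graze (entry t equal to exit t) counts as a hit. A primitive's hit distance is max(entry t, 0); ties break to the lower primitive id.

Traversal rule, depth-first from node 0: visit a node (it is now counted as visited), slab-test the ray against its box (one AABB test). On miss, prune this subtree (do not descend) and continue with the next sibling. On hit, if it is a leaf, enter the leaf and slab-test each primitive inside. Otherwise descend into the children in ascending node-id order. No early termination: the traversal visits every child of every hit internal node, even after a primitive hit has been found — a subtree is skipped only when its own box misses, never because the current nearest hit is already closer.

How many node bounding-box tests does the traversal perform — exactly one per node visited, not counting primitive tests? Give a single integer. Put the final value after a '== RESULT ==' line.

Walk:
N0 x:[-2,33/2] y:[-2,32/3] z:[-1,39/2] -> hit [-1,32/3], descend [4, 5, 6, 12]
  N4 x:[7,16] y:[0,8] z:[-1,8] -> hit [7,8], descend [3, 7]
    N3 x:[7,11] y:[19/3,8] z:[-1,6] -> miss, prune
    N7 x:[9,16] y:[0,17/3] z:[-1/2,8] -> miss, prune
  N5 x:[3/2,9] y:[6,32/3] z:[6,39/2] -> hit [6,9], descend [10, 11]
    N10 x:[5/2,9] y:[20/3,32/3] z:[37/2,39/2] -> miss, prune
    N11 x:[3/2,11/2] y:[6,31/3] z:[6,29/2] -> miss, prune
  N6 x:[-2,7] y:[-2/3,9] z:[5/2,7] -> hit [5/2,7], descend [1, 2]
    N1 x:[-1,3] y:[7,9] z:[4,13/2] -> miss, prune
    N2 x:[-2,7] y:[-2/3,17/3] z:[5/2,7] -> hit [5/2,17/3] leaf, test {P3(miss), P10(miss)}
  N12 x:[13/2,33/2] y:[-2,20/3] z:[7,37/2] -> miss, prune

Visited [0, 4, 3, 7, 5, 10, 11, 6, 1, 2, 12]. Tests: 11 box, 1 leaf. Nearest: miss.

== RESULT ==
11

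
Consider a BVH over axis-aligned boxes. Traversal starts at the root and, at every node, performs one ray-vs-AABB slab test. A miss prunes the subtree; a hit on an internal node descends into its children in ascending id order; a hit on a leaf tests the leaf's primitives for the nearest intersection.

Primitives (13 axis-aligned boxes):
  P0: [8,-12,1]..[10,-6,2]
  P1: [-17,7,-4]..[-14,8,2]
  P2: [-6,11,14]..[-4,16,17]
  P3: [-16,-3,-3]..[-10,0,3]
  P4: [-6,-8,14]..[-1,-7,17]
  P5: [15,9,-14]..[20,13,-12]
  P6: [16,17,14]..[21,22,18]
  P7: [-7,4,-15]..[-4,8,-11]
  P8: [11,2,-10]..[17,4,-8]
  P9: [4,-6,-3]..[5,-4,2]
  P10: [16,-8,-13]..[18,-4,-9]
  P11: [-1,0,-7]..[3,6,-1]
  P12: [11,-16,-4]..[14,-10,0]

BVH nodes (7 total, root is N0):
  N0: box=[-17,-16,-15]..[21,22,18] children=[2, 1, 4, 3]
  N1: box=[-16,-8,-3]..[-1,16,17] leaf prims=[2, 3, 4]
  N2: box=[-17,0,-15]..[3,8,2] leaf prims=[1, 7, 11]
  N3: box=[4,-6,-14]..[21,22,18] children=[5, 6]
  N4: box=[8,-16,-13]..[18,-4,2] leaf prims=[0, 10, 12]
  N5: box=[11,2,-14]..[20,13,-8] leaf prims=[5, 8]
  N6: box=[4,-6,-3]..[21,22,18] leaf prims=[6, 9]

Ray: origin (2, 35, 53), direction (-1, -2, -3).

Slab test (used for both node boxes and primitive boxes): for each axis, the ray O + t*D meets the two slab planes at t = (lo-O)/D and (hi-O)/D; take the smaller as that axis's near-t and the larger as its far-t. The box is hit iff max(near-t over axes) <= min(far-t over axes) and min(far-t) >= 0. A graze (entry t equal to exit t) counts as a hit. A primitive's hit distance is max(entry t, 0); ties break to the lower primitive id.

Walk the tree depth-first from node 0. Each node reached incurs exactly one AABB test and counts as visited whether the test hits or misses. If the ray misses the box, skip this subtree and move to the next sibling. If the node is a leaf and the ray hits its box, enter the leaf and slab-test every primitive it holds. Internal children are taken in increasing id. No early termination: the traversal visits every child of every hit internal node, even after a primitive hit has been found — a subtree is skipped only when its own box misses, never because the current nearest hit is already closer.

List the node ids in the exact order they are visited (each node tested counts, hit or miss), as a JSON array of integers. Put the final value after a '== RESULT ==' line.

Walk:
N0 x:[-19,19] y:[13/2,51/2] z:[35/3,68/3] -> hit [35/3,19], descend [1, 2, 3, 4]
  N1 x:[3,18] y:[19/2,43/2] z:[12,56/3] -> hit [12,18] leaf, test {P2(miss), P3@t=35/2, P4(miss)}
  N2 x:[-1,19] y:[27/2,35/2] z:[17,68/3] -> hit [17,35/2] leaf, test {P1(miss), P7(miss), P11(miss)}
  N3 x:[-19,-2] y:[13/2,41/2] z:[35/3,67/3] -> miss, prune
  N4 x:[-16,-6] y:[39/2,51/2] z:[17,22] -> miss, prune

5 AABB tests over nodes [0, 1, 2, 3, 4]; 2 leaves entered; closest P3.

== RESULT ==
[0, 1, 2, 3, 4]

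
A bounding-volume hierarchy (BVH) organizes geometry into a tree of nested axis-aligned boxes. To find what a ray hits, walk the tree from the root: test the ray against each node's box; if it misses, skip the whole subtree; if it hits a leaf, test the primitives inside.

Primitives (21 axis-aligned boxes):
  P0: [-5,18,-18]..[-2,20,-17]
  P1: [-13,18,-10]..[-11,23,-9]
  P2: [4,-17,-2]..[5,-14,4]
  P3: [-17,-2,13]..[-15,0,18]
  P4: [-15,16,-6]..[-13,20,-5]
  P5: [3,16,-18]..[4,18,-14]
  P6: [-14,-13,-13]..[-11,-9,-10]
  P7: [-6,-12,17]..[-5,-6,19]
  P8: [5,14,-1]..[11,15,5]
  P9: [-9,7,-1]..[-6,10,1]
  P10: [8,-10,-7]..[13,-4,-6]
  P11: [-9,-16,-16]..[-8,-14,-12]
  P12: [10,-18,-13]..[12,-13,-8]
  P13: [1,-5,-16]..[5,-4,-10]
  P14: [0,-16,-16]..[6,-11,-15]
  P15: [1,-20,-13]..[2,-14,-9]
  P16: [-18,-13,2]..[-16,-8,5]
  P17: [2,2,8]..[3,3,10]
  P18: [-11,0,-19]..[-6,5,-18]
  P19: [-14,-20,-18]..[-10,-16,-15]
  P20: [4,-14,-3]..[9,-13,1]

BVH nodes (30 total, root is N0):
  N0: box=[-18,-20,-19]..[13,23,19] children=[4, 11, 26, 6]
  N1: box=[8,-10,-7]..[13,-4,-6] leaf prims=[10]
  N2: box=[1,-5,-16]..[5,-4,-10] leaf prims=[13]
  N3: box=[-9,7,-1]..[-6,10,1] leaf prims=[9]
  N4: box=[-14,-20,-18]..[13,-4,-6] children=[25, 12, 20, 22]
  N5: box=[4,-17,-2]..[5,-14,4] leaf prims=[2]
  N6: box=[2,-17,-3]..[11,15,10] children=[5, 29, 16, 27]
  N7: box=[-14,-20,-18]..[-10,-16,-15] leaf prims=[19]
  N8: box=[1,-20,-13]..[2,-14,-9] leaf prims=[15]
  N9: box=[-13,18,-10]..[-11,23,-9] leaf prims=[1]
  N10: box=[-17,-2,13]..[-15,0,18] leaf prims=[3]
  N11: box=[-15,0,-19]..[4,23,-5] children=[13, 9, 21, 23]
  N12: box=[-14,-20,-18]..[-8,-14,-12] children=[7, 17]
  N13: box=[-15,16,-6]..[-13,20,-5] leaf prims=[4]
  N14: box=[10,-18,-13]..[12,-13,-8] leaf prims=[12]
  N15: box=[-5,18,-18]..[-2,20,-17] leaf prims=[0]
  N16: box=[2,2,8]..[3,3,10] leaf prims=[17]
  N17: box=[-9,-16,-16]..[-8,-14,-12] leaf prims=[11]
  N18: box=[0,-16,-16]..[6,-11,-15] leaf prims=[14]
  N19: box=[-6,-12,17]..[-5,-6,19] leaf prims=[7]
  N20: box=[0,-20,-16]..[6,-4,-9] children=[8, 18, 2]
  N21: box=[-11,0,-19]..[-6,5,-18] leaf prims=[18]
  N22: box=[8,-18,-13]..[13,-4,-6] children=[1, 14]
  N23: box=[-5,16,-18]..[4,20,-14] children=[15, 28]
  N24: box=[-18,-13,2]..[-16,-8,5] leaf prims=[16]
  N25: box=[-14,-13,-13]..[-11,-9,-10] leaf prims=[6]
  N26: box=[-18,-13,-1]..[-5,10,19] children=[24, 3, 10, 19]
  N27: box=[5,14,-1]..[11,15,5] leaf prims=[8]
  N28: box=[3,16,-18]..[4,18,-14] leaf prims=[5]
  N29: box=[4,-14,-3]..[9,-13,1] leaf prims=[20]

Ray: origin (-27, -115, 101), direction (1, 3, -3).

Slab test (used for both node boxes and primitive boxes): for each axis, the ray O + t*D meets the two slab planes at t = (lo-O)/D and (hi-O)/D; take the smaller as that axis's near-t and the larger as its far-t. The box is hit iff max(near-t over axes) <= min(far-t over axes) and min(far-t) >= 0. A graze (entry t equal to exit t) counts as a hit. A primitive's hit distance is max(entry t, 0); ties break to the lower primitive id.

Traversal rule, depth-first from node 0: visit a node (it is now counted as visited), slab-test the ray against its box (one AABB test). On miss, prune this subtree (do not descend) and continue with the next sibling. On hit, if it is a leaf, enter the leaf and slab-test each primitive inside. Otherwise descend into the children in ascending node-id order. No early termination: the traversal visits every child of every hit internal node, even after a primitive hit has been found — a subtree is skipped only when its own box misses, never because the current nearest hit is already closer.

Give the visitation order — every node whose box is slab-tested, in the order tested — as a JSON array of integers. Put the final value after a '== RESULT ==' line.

Walk:
N0 x:[9,40] y:[95/3,46] z:[82/3,40] -> hit [95/3,40], descend [4, 6, 11, 26]
  N4 x:[13,40] y:[95/3,37] z:[107/3,119/3] -> hit [107/3,37], descend [12, 20, 22, 25]
    N12 x:[13,19] y:[95/3,101/3] z:[113/3,119/3] -> miss, prune
    N20 x:[27,33] y:[95/3,37] z:[110/3,39] -> miss, prune
    N22 x:[35,40] y:[97/3,37] z:[107/3,38] -> hit [107/3,37], descend [1, 14]
      N1 x:[35,40] y:[35,37] z:[107/3,36] -> hit [107/3,36] leaf, test {P10@t=107/3}
      N14 x:[37,39] y:[97/3,34] z:[109/3,38] -> miss, prune
    N25 x:[13,16] y:[34,106/3] z:[37,38] -> miss, prune
  N6 x:[29,38] y:[98/3,130/3] z:[91/3,104/3] -> hit [98/3,104/3], descend [5, 16, 27, 29]
    N5 x:[31,32] y:[98/3,101/3] z:[97/3,103/3] -> miss, prune
    N16 x:[29,30] y:[39,118/3] z:[91/3,31] -> miss, prune
    N27 x:[32,38] y:[43,130/3] z:[32,34] -> miss, prune
    N29 x:[31,36] y:[101/3,34] z:[100/3,104/3] -> hit [101/3,34] leaf, test {P20@t=101/3}
  N11 x:[12,31] y:[115/3,46] z:[106/3,40] -> miss, prune
  N26 x:[9,22] y:[34,125/3] z:[82/3,34] -> miss, prune

order=[0, 4, 12, 20, 22, 1, 14, 25, 6, 5, 16, 27, 29, 11, 26]  |boxes|=15  |leaves|=2  hit=P20

== RESULT ==
[0, 4, 12, 20, 22, 1, 14, 25, 6, 5, 16, 27, 29, 11, 26]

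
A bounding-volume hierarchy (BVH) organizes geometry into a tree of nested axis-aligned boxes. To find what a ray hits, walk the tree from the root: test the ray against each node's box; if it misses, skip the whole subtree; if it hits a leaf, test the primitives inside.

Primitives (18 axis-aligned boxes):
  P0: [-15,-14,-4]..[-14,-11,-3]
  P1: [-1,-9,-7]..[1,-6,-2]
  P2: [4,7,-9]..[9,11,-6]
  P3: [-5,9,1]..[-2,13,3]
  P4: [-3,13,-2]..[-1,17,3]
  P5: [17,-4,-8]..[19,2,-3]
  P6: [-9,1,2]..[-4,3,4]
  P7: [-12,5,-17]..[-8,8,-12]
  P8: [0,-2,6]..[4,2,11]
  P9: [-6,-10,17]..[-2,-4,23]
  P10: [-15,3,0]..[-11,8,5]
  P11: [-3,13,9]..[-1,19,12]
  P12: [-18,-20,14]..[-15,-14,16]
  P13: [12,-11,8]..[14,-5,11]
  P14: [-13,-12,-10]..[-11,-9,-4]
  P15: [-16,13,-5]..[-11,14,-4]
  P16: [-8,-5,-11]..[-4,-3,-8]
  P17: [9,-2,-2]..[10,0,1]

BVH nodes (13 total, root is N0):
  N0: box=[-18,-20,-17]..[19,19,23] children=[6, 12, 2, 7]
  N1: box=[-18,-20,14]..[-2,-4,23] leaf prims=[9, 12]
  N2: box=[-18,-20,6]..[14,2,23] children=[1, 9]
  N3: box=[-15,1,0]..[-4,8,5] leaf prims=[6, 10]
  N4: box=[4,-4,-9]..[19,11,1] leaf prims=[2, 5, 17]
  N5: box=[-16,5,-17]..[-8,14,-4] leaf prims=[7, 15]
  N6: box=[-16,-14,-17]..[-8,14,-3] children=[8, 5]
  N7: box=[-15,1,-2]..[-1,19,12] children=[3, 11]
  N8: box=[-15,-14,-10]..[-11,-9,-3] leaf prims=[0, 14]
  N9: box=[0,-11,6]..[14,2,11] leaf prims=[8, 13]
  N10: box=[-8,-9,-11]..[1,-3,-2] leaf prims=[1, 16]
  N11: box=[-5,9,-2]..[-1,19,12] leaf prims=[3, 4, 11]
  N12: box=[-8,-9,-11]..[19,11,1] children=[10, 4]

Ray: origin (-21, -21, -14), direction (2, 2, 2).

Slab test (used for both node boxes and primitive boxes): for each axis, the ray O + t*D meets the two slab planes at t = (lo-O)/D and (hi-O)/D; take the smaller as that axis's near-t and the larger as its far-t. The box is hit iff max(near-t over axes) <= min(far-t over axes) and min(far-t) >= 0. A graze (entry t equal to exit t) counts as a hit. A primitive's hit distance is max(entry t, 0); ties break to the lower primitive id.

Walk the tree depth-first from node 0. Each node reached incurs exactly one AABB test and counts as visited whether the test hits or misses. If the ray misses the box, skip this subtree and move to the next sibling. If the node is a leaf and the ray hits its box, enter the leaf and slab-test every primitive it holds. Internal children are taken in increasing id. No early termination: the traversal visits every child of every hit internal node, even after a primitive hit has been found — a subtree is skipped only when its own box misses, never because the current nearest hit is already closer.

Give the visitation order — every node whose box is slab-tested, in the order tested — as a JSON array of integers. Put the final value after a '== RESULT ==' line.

Traverse from the root:
N0 x:[3/2,20] y:[1/2,20] z:[-3/2,37/2] -> hit [3/2,37/2], descend [2, 6, 7, 12]
  N2 x:[3/2,35/2] y:[1/2,23/2] z:[10,37/2] -> hit [10,23/2], descend [1, 9]
    N1 x:[3/2,19/2] y:[1/2,17/2] z:[14,37/2] -> miss, prune
    N9 x:[21/2,35/2] y:[5,23/2] z:[10,25/2] -> hit [21/2,23/2] leaf, test {P8@t=21/2, P13(miss)}
  N6 x:[5/2,13/2] y:[7/2,35/2] z:[-3/2,11/2] -> hit [7/2,11/2], descend [5, 8]
    N5 x:[5/2,13/2] y:[13,35/2] z:[-3/2,5] -> miss, prune
    N8 x:[3,5] y:[7/2,6] z:[2,11/2] -> hit [7/2,5] leaf, test {P0(miss), P14@t=9/2}
  N7 x:[3,10] y:[11,20] z:[6,13] -> miss, prune
  N12 x:[13/2,20] y:[6,16] z:[3/2,15/2] -> hit [13/2,15/2], descend [4, 10]
    N4 x:[25/2,20] y:[17/2,16] z:[5/2,15/2] -> miss, prune
    N10 x:[13/2,11] y:[6,9] z:[3/2,6] -> miss, prune

order=[0, 2, 1, 9, 6, 5, 8, 7, 12, 4, 10]  |boxes|=11  |leaves|=2  hit=P14

== RESULT ==
[0, 2, 1, 9, 6, 5, 8, 7, 12, 4, 10]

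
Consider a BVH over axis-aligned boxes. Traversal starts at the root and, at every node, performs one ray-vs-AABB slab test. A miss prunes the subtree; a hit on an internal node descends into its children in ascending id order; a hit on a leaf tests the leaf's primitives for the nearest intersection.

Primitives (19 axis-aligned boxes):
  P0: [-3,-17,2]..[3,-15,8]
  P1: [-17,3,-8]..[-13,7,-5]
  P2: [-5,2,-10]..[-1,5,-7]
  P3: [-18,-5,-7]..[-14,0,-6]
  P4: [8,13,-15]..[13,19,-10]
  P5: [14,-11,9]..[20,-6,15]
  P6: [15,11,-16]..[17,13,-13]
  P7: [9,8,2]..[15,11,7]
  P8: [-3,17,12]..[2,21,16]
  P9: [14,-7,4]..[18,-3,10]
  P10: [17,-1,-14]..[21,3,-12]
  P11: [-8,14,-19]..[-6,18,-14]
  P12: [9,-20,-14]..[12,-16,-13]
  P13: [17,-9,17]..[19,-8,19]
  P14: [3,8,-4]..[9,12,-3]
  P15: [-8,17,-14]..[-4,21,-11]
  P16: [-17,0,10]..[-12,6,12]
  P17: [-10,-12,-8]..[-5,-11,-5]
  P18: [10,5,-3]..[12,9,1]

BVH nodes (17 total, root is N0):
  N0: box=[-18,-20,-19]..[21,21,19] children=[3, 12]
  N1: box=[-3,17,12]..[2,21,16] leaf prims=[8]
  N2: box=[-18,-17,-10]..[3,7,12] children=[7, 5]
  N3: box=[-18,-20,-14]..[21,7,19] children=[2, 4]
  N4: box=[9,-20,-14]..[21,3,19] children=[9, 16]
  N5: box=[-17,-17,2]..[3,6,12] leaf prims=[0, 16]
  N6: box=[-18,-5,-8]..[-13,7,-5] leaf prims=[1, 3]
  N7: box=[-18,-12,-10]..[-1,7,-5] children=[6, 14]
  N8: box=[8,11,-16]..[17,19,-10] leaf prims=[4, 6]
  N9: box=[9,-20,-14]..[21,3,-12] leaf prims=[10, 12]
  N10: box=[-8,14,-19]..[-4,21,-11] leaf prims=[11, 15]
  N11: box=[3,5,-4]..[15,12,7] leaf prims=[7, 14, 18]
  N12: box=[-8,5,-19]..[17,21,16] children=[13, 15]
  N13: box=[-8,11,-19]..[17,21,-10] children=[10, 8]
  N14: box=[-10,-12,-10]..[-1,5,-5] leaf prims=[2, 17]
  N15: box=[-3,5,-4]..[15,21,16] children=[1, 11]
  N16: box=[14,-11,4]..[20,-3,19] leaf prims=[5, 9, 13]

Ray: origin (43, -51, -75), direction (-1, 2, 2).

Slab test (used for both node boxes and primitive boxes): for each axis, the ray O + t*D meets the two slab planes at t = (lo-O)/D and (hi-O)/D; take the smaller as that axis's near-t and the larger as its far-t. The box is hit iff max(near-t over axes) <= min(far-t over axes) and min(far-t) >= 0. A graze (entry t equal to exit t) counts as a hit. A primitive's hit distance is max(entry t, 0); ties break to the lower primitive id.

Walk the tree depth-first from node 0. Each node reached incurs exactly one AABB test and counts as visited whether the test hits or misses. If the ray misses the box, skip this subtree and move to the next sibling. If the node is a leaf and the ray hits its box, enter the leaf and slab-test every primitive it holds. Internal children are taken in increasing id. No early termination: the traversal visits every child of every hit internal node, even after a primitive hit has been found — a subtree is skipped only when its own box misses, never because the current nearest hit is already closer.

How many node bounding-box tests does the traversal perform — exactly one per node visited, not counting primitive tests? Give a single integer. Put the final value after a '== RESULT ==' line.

Trace the traversal:
N0 x:[22,61] y:[31/2,36] z:[28,47] -> hit [28,36], descend [3, 12]
  N3 x:[22,61] y:[31/2,29] z:[61/2,47] -> miss, prune
  N12 x:[26,51] y:[28,36] z:[28,91/2] -> hit [28,36], descend [13, 15]
    N13 x:[26,51] y:[31,36] z:[28,65/2] -> hit [31,65/2], descend [8, 10]
      N8 x:[26,35] y:[31,35] z:[59/2,65/2] -> hit [31,65/2] leaf, test {P4@t=32, P6(miss)}
      N10 x:[47,51] y:[65/2,36] z:[28,32] -> miss, prune
    N15 x:[28,46] y:[28,36] z:[71/2,91/2] -> hit [71/2,36], descend [1, 11]
      N1 x:[41,46] y:[34,36] z:[87/2,91/2] -> miss, prune
      N11 x:[28,40] y:[28,63/2] z:[71/2,41] -> miss, prune

order=[0, 3, 12, 13, 8, 10, 15, 1, 11]  |boxes|=9  |leaves|=1  hit=P4

== RESULT ==
9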